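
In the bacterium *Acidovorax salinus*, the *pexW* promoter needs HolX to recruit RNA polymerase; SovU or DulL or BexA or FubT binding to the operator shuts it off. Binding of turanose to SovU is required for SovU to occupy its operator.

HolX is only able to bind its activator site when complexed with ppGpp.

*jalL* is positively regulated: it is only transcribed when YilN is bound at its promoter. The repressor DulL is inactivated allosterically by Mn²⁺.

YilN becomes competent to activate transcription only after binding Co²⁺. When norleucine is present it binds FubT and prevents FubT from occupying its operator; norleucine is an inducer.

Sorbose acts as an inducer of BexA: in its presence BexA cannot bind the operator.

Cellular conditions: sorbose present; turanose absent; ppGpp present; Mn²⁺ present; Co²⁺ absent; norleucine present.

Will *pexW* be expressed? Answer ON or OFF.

ON

Turanose is absent, so SovU is inactive.
Mn²⁺ is present, so DulL is inactive.
Sorbose is present, so BexA is inactive.
ppGpp is present, so HolX is active.
Norleucine is present, so FubT is inactive.
No repressor is bound and HolX is active, so *pexW* is transcribed.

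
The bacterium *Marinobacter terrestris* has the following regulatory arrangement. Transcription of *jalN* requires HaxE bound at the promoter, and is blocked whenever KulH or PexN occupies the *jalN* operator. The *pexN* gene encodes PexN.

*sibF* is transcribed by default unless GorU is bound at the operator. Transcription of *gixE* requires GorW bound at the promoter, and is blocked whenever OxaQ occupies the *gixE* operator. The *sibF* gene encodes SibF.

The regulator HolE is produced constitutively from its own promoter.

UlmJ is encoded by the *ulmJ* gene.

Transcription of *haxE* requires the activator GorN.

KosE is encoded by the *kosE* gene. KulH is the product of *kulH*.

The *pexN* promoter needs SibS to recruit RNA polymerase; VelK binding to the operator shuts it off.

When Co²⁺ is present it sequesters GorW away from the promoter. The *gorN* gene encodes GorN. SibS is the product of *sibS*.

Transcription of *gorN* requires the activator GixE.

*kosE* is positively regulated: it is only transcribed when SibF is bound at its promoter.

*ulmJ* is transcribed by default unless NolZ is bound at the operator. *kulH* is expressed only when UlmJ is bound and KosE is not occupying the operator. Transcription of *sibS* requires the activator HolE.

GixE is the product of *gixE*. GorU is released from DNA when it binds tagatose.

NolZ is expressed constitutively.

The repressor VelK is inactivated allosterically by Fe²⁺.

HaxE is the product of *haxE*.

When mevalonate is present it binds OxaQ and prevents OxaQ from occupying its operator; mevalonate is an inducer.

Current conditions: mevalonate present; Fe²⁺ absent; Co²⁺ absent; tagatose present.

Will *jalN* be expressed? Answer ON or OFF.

ON

NolZ is produced constitutively and is active.
With repressor NolZ bound, *ulmJ* is not transcribed.
So UlmJ is not produced.
Tagatose is present, so GorU is inactive.
With no repressor bound, *sibF* is transcribed.
So SibF is produced and active.
No repressor is bound and SibF is active, so *kosE* is transcribed.
So KosE is produced and active.
With repressor KosE bound, *kulH* is not transcribed.
So KulH is not produced.
Fe²⁺ is absent, so VelK is active.
HolE is produced constitutively and is active.
No repressor is bound and HolE is active, so *sibS* is transcribed.
So SibS is produced and active.
With repressor VelK bound, *pexN* is not transcribed.
So PexN is not produced.
Co²⁺ is absent, so GorW is active.
Mevalonate is present, so OxaQ is inactive.
No repressor is bound and GorW is active, so *gixE* is transcribed.
So GixE is produced and active.
No repressor is bound and GixE is active, so *gorN* is transcribed.
So GorN is produced and active.
No repressor is bound and GorN is active, so *haxE* is transcribed.
So HaxE is produced and active.
No repressor is bound and HaxE is active, so *jalN* is transcribed.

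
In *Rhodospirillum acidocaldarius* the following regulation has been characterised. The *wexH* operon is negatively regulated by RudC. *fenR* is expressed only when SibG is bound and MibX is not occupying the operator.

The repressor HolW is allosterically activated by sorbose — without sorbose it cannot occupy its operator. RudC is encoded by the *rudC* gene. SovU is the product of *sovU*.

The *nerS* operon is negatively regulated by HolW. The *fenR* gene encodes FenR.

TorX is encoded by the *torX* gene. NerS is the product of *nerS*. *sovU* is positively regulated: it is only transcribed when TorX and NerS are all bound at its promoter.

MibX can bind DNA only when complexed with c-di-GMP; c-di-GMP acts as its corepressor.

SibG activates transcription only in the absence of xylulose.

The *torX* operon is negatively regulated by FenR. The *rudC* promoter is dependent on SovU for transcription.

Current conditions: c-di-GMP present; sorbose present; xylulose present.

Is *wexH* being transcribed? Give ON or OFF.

ON

c-di-GMP is present, so MibX is active.
Xylulose is present, so SibG is inactive.
With repressor MibX bound, *fenR* is not transcribed.
So FenR is not produced.
With no repressor bound, *torX* is transcribed.
So TorX is produced and active.
Sorbose is present, so HolW is active.
With repressor HolW bound, *nerS* is not transcribed.
So NerS is not produced.
Required activator NerS is absent, so *sovU* is not transcribed.
So SovU is not produced.
Required activator SovU is absent, so *rudC* is not transcribed.
So RudC is not produced.
With no repressor bound, *wexH* is transcribed.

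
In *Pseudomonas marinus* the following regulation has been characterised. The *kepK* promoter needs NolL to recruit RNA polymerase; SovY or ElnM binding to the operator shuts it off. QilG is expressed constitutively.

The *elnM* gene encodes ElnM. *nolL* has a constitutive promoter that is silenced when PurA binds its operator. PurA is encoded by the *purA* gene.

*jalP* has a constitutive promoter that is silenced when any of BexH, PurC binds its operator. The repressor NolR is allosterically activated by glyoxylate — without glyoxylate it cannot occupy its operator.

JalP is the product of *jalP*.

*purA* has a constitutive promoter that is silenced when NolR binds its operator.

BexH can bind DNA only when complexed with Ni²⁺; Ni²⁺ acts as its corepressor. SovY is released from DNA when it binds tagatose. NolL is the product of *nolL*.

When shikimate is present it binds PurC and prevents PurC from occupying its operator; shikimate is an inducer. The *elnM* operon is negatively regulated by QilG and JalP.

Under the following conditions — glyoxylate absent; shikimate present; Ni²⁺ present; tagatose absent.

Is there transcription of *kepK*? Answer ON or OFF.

OFF

Tagatose is absent, so SovY is active.
Glyoxylate is absent, so NolR is inactive.
With no repressor bound, *purA* is transcribed.
So PurA is produced and active.
With repressor PurA bound, *nolL* is not transcribed.
So NolL is not produced.
QilG is produced constitutively and is active.
Ni²⁺ is present, so BexH is active.
Shikimate is present, so PurC is inactive.
With repressor BexH bound, *jalP* is not transcribed.
So JalP is not produced.
With repressor QilG bound, *elnM* is not transcribed.
So ElnM is not produced.
With repressor SovY bound, *kepK* is not transcribed.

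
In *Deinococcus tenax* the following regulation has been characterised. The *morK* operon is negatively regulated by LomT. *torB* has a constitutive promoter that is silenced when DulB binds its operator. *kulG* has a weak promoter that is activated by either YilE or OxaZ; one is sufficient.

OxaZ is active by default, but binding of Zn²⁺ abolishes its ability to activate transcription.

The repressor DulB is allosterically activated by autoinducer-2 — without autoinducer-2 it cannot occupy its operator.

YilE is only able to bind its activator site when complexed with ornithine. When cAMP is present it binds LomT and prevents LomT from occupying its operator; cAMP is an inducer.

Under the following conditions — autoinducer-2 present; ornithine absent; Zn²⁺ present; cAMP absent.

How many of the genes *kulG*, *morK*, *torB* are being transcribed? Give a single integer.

0

Ornithine is absent, so YilE is inactive.
Zn²⁺ is present, so OxaZ is inactive.
No activator is available at the *kulG* promoter, so *kulG* is not transcribed.
→ *kulG* is OFF.
cAMP is absent, so LomT is active.
With repressor LomT bound, *morK* is not transcribed.
→ *morK* is OFF.
Autoinducer-2 is present, so DulB is active.
With repressor DulB bound, *torB* is not transcribed.
→ *torB* is OFF.
0 of the 3 genes are transcribed.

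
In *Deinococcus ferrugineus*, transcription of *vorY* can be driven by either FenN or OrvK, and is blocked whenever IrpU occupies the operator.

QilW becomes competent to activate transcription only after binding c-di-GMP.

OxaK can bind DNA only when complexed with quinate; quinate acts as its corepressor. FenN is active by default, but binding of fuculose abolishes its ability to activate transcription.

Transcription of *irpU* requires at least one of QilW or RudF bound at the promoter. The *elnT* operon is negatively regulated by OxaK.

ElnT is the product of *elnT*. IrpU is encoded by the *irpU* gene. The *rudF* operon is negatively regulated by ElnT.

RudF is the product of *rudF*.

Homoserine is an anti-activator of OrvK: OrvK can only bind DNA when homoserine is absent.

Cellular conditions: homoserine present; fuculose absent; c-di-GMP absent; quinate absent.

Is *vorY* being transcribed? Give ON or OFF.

ON

Fuculose is absent, so FenN is active.
c-di-GMP is absent, so QilW is inactive.
Quinate is absent, so OxaK is inactive.
With no repressor bound, *elnT* is transcribed.
So ElnT is produced and active.
With repressor ElnT bound, *rudF* is not transcribed.
So RudF is not produced.
No activator is available at the *irpU* promoter, so *irpU* is not transcribed.
So IrpU is not produced.
Homoserine is present, so OrvK is inactive.
Activator FenN is present, so *vorY* is transcribed.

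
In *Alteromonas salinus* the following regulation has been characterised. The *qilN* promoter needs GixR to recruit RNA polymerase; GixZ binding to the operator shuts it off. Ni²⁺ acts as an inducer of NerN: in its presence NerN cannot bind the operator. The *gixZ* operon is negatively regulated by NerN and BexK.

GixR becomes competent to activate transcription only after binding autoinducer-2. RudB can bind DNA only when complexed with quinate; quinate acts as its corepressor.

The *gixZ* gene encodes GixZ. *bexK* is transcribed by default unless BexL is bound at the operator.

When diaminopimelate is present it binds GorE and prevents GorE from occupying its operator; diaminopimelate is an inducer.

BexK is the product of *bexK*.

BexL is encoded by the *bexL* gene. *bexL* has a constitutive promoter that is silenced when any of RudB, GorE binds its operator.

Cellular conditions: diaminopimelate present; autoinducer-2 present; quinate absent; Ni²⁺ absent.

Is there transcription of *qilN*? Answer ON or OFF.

ON

Ni²⁺ is absent, so NerN is active.
Quinate is absent, so RudB is inactive.
Diaminopimelate is present, so GorE is inactive.
With no repressor bound, *bexL* is transcribed.
So BexL is produced and active.
With repressor BexL bound, *bexK* is not transcribed.
So BexK is not produced.
With repressor NerN bound, *gixZ* is not transcribed.
So GixZ is not produced.
Autoinducer-2 is present, so GixR is active.
No repressor is bound and GixR is active, so *qilN* is transcribed.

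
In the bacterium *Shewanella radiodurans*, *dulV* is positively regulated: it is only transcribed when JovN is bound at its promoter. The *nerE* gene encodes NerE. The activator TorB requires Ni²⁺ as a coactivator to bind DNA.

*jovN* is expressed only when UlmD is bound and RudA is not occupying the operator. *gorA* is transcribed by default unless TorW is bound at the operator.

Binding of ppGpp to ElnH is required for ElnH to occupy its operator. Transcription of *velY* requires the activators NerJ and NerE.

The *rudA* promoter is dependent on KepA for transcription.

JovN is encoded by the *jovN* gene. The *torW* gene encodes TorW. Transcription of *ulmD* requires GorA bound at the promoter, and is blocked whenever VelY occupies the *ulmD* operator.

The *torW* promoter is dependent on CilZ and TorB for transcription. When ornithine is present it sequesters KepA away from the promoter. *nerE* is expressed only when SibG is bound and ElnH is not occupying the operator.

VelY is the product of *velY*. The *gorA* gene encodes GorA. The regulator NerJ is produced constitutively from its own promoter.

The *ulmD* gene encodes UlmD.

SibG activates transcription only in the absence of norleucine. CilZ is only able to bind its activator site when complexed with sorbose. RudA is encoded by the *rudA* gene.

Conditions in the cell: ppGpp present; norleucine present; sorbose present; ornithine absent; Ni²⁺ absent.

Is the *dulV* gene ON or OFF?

Sorbose is present, so CilZ is active.
Ni²⁺ is absent, so TorB is inactive.
Required activator TorB is absent, so *torW* is not transcribed.
So TorW is not produced.
With no repressor bound, *gorA* is transcribed.
So GorA is produced and active.
NerJ is produced constitutively and is active.
ppGpp is present, so ElnH is active.
Norleucine is present, so SibG is inactive.
With repressor ElnH bound, *nerE* is not transcribed.
So NerE is not produced.
Required activator NerE is absent, so *velY* is not transcribed.
So VelY is not produced.
No repressor is bound and GorA is active, so *ulmD* is transcribed.
So UlmD is produced and active.
Ornithine is absent, so KepA is active.
No repressor is bound and KepA is active, so *rudA* is transcribed.
So RudA is produced and active.
With repressor RudA bound, *jovN* is not transcribed.
So JovN is not produced.
Required activator JovN is absent, so *dulV* is not transcribed.

OFF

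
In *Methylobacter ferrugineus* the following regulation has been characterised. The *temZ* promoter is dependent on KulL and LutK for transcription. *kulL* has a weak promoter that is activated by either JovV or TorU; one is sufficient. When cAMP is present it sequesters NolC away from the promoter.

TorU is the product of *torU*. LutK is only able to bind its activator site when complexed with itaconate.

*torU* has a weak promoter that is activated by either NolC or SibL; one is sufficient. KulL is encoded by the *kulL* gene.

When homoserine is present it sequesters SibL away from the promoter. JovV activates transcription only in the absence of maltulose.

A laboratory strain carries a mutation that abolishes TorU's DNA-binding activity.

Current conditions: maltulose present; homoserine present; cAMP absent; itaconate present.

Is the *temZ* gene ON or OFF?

Maltulose is present, so JovV is inactive.
TorU is non-functional in this strain, so it has no effect.
No activator is available at the *kulL* promoter, so *kulL* is not transcribed.
So KulL is not produced.
Itaconate is present, so LutK is active.
Required activator KulL is absent, so *temZ* is not transcribed.

OFF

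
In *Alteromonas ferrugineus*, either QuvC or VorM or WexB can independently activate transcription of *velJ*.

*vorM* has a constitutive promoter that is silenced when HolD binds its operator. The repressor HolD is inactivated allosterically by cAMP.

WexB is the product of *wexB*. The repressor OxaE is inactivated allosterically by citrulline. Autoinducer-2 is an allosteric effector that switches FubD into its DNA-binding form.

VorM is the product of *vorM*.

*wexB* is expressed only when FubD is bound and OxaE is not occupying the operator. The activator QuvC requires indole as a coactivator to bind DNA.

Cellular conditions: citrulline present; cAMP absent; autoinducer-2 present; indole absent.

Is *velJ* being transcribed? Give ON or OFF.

ON

Indole is absent, so QuvC is inactive.
cAMP is absent, so HolD is active.
With repressor HolD bound, *vorM* is not transcribed.
So VorM is not produced.
Citrulline is present, so OxaE is inactive.
Autoinducer-2 is present, so FubD is active.
No repressor is bound and FubD is active, so *wexB* is transcribed.
So WexB is produced and active.
Activator WexB is present, so *velJ* is transcribed.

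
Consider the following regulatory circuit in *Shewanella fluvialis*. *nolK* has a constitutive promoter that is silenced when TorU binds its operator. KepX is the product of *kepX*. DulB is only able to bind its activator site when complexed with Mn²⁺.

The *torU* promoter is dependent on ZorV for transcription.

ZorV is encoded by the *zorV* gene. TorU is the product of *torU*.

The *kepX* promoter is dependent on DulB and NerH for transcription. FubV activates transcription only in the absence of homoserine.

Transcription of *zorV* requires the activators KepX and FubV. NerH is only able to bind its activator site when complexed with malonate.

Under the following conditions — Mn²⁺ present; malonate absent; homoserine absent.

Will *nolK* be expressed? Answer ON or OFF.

Mn²⁺ is present, so DulB is active.
Malonate is absent, so NerH is inactive.
Required activator NerH is absent, so *kepX* is not transcribed.
So KepX is not produced.
Homoserine is absent, so FubV is active.
Required activator KepX is absent, so *zorV* is not transcribed.
So ZorV is not produced.
Required activator ZorV is absent, so *torU* is not transcribed.
So TorU is not produced.
With no repressor bound, *nolK* is transcribed.

ON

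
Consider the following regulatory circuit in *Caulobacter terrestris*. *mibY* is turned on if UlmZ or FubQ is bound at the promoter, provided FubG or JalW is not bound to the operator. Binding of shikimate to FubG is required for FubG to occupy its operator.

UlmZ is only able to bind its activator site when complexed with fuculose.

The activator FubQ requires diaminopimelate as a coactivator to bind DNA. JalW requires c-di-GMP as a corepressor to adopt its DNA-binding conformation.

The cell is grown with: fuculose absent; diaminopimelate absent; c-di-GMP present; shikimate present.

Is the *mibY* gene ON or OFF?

Fuculose is absent, so UlmZ is inactive.
Shikimate is present, so FubG is active.
c-di-GMP is present, so JalW is active.
Diaminopimelate is absent, so FubQ is inactive.
With repressor FubG bound, *mibY* is not transcribed.

OFF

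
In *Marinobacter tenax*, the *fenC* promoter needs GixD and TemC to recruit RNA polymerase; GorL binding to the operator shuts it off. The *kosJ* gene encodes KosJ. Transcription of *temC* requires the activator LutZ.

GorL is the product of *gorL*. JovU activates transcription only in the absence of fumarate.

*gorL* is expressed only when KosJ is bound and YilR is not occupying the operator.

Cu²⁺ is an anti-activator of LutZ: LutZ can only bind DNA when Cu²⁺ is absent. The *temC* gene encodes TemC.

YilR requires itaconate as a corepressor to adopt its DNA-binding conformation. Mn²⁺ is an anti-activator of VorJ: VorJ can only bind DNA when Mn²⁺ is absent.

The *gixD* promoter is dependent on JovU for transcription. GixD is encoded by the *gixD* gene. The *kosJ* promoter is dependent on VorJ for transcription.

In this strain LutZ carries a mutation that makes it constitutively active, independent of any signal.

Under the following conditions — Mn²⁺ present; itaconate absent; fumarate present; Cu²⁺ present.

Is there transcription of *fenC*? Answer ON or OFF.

OFF

Mn²⁺ is present, so VorJ is inactive.
Required activator VorJ is absent, so *kosJ* is not transcribed.
So KosJ is not produced.
Itaconate is absent, so YilR is inactive.
Required activator KosJ is absent, so *gorL* is not transcribed.
So GorL is not produced.
Fumarate is present, so JovU is inactive.
Required activator JovU is absent, so *gixD* is not transcribed.
So GixD is not produced.
LutZ is constitutively active in this strain.
No repressor is bound and LutZ is active, so *temC* is transcribed.
So TemC is produced and active.
Required activator GixD is absent, so *fenC* is not transcribed.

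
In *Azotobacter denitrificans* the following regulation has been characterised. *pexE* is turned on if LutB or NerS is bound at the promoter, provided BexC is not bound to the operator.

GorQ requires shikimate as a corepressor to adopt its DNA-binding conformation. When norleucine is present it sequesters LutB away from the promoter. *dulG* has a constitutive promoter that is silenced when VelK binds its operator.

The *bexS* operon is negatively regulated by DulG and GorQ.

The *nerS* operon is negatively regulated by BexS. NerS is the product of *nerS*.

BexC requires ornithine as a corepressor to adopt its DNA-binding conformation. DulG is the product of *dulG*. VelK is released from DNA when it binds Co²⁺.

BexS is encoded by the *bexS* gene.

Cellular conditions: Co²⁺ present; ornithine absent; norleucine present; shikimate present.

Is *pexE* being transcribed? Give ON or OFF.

ON

Ornithine is absent, so BexC is inactive.
Norleucine is present, so LutB is inactive.
Co²⁺ is present, so VelK is inactive.
With no repressor bound, *dulG* is transcribed.
So DulG is produced and active.
Shikimate is present, so GorQ is active.
With repressor DulG bound, *bexS* is not transcribed.
So BexS is not produced.
With no repressor bound, *nerS* is transcribed.
So NerS is produced and active.
Activator NerS is present, so *pexE* is transcribed.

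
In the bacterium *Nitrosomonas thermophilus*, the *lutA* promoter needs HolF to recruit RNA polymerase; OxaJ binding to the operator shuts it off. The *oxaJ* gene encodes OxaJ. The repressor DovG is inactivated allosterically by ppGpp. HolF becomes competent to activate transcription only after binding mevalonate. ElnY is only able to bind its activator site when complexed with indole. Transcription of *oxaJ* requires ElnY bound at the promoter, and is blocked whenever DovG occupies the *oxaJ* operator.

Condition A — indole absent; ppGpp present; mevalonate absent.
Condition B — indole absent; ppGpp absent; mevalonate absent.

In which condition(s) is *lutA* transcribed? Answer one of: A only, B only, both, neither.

Condition A:
Indole is absent, so ElnY is inactive.
ppGpp is present, so DovG is inactive.
Required activator ElnY is absent, so *oxaJ* is not transcribed.
So OxaJ is not produced.
Mevalonate is absent, so HolF is inactive.
Required activator HolF is absent, so *lutA* is not transcribed.
→ *lutA* is OFF in A.
Condition B:
Indole is absent, so ElnY is inactive.
ppGpp is absent, so DovG is active.
With repressor DovG bound, *oxaJ* is not transcribed.
So OxaJ is not produced.
Mevalonate is absent, so HolF is inactive.
Required activator HolF is absent, so *lutA* is not transcribed.
→ *lutA* is OFF in B.

neither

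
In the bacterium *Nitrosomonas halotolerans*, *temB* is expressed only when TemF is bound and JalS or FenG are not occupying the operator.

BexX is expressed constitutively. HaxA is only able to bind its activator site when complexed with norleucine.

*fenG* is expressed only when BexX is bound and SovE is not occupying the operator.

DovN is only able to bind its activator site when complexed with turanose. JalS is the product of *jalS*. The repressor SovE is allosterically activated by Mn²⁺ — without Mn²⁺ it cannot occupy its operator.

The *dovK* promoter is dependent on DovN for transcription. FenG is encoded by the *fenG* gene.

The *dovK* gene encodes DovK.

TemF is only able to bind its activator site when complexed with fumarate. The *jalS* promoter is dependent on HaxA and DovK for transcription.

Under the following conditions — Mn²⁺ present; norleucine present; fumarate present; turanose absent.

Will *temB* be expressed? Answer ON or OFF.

Fumarate is present, so TemF is active.
Norleucine is present, so HaxA is active.
Turanose is absent, so DovN is inactive.
Required activator DovN is absent, so *dovK* is not transcribed.
So DovK is not produced.
Required activator DovK is absent, so *jalS* is not transcribed.
So JalS is not produced.
BexX is produced constitutively and is active.
Mn²⁺ is present, so SovE is active.
With repressor SovE bound, *fenG* is not transcribed.
So FenG is not produced.
No repressor is bound and TemF is active, so *temB* is transcribed.

ON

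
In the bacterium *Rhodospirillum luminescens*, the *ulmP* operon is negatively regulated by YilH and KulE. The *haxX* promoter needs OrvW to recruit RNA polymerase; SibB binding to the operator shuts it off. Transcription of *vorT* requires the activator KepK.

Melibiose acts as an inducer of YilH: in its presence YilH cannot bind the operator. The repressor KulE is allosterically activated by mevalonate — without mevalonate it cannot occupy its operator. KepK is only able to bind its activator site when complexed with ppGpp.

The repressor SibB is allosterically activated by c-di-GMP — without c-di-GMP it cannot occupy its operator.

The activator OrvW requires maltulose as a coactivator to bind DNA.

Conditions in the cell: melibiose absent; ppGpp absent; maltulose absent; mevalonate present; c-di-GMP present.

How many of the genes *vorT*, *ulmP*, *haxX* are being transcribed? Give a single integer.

0

ppGpp is absent, so KepK is inactive.
Required activator KepK is absent, so *vorT* is not transcribed.
→ *vorT* is OFF.
Melibiose is absent, so YilH is active.
Mevalonate is present, so KulE is active.
With repressor YilH bound, *ulmP* is not transcribed.
→ *ulmP* is OFF.
c-di-GMP is present, so SibB is active.
Maltulose is absent, so OrvW is inactive.
With repressor SibB bound, *haxX* is not transcribed.
→ *haxX* is OFF.
0 of the 3 genes are transcribed.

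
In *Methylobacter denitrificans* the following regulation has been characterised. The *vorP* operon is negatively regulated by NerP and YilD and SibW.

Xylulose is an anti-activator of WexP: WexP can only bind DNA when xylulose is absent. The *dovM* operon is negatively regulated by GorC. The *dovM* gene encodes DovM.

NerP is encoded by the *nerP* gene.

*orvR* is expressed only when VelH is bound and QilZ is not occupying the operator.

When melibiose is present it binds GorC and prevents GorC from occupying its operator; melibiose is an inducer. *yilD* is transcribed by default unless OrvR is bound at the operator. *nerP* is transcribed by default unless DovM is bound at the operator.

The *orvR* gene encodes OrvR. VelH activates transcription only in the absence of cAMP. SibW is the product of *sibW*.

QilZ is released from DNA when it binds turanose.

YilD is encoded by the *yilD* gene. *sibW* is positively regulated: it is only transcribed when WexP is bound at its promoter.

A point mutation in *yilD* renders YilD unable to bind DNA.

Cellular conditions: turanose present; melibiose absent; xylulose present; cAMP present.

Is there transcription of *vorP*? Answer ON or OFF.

Melibiose is absent, so GorC is active.
With repressor GorC bound, *dovM* is not transcribed.
So DovM is not produced.
With no repressor bound, *nerP* is transcribed.
So NerP is produced and active.
YilD is non-functional in this strain, so it has no effect.
Xylulose is present, so WexP is inactive.
Required activator WexP is absent, so *sibW* is not transcribed.
So SibW is not produced.
With repressor NerP bound, *vorP* is not transcribed.

OFF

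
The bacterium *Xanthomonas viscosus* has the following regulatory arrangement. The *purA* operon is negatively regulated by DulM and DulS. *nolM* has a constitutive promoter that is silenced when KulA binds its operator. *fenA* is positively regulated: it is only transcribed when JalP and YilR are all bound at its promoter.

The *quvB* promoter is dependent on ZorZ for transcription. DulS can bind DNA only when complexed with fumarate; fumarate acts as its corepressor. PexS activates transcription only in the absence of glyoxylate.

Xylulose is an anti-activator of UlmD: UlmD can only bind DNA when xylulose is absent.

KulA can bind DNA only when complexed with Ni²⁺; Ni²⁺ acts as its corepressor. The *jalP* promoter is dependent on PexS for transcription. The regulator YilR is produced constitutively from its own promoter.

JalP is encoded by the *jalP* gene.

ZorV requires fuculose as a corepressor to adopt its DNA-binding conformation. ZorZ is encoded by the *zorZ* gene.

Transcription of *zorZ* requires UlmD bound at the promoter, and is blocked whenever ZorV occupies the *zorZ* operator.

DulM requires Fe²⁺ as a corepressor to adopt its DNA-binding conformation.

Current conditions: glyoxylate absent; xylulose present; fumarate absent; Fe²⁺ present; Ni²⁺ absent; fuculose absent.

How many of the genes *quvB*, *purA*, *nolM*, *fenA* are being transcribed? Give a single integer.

2

Xylulose is present, so UlmD is inactive.
Fuculose is absent, so ZorV is inactive.
Required activator UlmD is absent, so *zorZ* is not transcribed.
So ZorZ is not produced.
Required activator ZorZ is absent, so *quvB* is not transcribed.
→ *quvB* is OFF.
Fe²⁺ is present, so DulM is active.
Fumarate is absent, so DulS is inactive.
With repressor DulM bound, *purA* is not transcribed.
→ *purA* is OFF.
Ni²⁺ is absent, so KulA is inactive.
With no repressor bound, *nolM* is transcribed.
→ *nolM* is ON.
Glyoxylate is absent, so PexS is active.
No repressor is bound and PexS is active, so *jalP* is transcribed.
So JalP is produced and active.
YilR is produced constitutively and is active.
No repressor is bound and JalP and YilR are active, so *fenA* is transcribed.
→ *fenA* is ON.
2 of the 4 genes are transcribed.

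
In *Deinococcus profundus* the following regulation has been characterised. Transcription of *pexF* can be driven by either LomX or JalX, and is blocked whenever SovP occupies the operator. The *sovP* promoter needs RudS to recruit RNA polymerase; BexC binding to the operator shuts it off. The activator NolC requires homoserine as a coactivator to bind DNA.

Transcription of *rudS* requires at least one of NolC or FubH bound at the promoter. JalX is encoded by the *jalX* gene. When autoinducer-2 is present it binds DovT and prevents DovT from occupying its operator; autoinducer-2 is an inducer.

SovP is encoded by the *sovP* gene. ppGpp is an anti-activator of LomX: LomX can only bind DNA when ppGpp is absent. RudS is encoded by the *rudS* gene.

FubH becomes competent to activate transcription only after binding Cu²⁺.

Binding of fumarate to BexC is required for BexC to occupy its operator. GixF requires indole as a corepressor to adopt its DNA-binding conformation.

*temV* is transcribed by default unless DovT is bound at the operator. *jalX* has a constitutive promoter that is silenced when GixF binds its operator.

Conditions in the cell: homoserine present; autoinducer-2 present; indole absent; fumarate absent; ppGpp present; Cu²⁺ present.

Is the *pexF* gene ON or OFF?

OFF

Fumarate is absent, so BexC is inactive.
Homoserine is present, so NolC is active.
Cu²⁺ is present, so FubH is active.
Activator NolC is present, so *rudS* is transcribed.
So RudS is produced and active.
No repressor is bound and RudS is active, so *sovP* is transcribed.
So SovP is produced and active.
ppGpp is present, so LomX is inactive.
Indole is absent, so GixF is inactive.
With no repressor bound, *jalX* is transcribed.
So JalX is produced and active.
With repressor SovP bound, *pexF* is not transcribed.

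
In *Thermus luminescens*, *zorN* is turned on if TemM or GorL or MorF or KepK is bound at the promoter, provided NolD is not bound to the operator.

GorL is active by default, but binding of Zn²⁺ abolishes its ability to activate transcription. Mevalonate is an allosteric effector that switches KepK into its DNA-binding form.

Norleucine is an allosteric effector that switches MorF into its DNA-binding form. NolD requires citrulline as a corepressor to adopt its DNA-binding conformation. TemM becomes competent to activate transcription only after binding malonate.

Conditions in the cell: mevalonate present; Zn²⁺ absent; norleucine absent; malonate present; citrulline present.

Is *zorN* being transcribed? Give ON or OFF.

Malonate is present, so TemM is active.
Zn²⁺ is absent, so GorL is active.
Citrulline is present, so NolD is active.
Norleucine is absent, so MorF is inactive.
Mevalonate is present, so KepK is active.
With repressor NolD bound, *zorN* is not transcribed.

OFF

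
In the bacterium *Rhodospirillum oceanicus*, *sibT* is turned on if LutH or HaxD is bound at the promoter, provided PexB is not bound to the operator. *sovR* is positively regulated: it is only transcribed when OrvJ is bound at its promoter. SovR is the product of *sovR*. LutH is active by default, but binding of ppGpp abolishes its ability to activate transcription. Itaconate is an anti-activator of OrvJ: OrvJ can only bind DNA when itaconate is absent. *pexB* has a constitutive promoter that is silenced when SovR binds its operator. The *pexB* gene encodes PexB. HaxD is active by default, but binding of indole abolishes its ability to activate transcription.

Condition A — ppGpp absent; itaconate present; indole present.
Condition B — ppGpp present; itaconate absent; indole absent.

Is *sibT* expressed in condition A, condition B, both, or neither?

B only

Condition A:
ppGpp is absent, so LutH is active.
Itaconate is present, so OrvJ is inactive.
Required activator OrvJ is absent, so *sovR* is not transcribed.
So SovR is not produced.
With no repressor bound, *pexB* is transcribed.
So PexB is produced and active.
Indole is present, so HaxD is inactive.
With repressor PexB bound, *sibT* is not transcribed.
→ *sibT* is OFF in A.
Condition B:
ppGpp is present, so LutH is inactive.
Itaconate is absent, so OrvJ is active.
No repressor is bound and OrvJ is active, so *sovR* is transcribed.
So SovR is produced and active.
With repressor SovR bound, *pexB* is not transcribed.
So PexB is not produced.
Indole is absent, so HaxD is active.
Activator HaxD is present, so *sibT* is transcribed.
→ *sibT* is ON in B.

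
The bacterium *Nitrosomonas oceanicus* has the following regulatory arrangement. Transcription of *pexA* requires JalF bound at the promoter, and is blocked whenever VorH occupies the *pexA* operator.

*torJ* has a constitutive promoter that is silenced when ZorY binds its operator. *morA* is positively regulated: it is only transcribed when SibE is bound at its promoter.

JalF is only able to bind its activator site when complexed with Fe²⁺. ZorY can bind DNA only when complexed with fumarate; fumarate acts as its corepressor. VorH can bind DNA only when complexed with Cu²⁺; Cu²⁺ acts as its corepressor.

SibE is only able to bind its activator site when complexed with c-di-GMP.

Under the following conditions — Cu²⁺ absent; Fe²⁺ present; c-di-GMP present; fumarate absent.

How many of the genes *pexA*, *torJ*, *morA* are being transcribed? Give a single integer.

3

Cu²⁺ is absent, so VorH is inactive.
Fe²⁺ is present, so JalF is active.
No repressor is bound and JalF is active, so *pexA* is transcribed.
→ *pexA* is ON.
Fumarate is absent, so ZorY is inactive.
With no repressor bound, *torJ* is transcribed.
→ *torJ* is ON.
c-di-GMP is present, so SibE is active.
No repressor is bound and SibE is active, so *morA* is transcribed.
→ *morA* is ON.
3 of the 3 genes are transcribed.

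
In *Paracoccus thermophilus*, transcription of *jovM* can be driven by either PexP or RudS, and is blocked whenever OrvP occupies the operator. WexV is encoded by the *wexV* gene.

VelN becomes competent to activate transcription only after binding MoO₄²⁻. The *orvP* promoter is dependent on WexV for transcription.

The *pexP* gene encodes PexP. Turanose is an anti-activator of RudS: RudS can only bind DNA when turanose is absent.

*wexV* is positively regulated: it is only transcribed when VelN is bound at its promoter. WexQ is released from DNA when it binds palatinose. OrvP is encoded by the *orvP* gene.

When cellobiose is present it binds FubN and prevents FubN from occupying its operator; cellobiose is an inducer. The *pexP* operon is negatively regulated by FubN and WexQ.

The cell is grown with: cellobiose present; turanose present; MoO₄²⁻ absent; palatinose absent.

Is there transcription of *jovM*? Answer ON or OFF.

MoO₄²⁻ is absent, so VelN is inactive.
Required activator VelN is absent, so *wexV* is not transcribed.
So WexV is not produced.
Required activator WexV is absent, so *orvP* is not transcribed.
So OrvP is not produced.
Cellobiose is present, so FubN is inactive.
Palatinose is absent, so WexQ is active.
With repressor WexQ bound, *pexP* is not transcribed.
So PexP is not produced.
Turanose is present, so RudS is inactive.
No activator is available at the *jovM* promoter, so *jovM* is not transcribed.

OFF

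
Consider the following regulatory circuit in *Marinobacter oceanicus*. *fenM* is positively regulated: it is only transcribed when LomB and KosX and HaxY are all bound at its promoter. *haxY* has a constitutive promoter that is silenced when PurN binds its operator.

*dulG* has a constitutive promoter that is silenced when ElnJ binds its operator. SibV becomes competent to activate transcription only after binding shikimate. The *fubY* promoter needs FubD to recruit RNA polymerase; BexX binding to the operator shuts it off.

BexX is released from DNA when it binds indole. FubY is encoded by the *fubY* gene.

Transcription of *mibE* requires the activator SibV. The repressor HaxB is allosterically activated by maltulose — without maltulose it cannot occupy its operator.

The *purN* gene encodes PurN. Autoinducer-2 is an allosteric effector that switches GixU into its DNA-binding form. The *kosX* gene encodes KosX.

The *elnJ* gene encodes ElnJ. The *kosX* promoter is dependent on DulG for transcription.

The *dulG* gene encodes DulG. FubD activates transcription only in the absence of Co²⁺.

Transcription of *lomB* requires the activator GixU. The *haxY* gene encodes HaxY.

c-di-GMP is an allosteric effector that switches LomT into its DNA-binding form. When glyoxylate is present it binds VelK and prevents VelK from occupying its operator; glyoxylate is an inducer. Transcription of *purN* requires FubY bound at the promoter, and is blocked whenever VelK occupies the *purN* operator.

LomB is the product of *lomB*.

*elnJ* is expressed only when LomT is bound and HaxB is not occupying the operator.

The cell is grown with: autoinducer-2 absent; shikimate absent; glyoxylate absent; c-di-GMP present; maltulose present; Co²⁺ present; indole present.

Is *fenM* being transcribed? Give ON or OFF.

Autoinducer-2 is absent, so GixU is inactive.
Required activator GixU is absent, so *lomB* is not transcribed.
So LomB is not produced.
c-di-GMP is present, so LomT is active.
Maltulose is present, so HaxB is active.
With repressor HaxB bound, *elnJ* is not transcribed.
So ElnJ is not produced.
With no repressor bound, *dulG* is transcribed.
So DulG is produced and active.
No repressor is bound and DulG is active, so *kosX* is transcribed.
So KosX is produced and active.
Co²⁺ is present, so FubD is inactive.
Indole is present, so BexX is inactive.
Required activator FubD is absent, so *fubY* is not transcribed.
So FubY is not produced.
Glyoxylate is absent, so VelK is active.
With repressor VelK bound, *purN* is not transcribed.
So PurN is not produced.
With no repressor bound, *haxY* is transcribed.
So HaxY is produced and active.
Required activator LomB is absent, so *fenM* is not transcribed.

OFF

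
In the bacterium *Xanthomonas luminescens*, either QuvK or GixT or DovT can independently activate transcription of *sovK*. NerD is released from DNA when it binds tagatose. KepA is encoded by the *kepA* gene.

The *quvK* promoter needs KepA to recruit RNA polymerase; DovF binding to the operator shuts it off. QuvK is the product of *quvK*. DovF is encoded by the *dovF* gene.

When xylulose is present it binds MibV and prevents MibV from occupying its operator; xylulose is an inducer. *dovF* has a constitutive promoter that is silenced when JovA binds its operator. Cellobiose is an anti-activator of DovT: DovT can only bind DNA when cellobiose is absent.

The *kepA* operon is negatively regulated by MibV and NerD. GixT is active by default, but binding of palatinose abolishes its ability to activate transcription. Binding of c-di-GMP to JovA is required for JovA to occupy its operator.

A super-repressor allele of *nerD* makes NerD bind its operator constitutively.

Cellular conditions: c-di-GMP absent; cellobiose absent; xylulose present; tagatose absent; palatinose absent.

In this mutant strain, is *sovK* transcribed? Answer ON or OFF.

c-di-GMP is absent, so JovA is inactive.
With no repressor bound, *dovF* is transcribed.
So DovF is produced and active.
Xylulose is present, so MibV is inactive.
NerD is constitutively active in this strain.
With repressor NerD bound, *kepA* is not transcribed.
So KepA is not produced.
With repressor DovF bound, *quvK* is not transcribed.
So QuvK is not produced.
Palatinose is absent, so GixT is active.
Cellobiose is absent, so DovT is active.
Activator GixT is present, so *sovK* is transcribed.

ON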